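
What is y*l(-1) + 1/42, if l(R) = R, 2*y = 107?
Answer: -1123/21 ≈ -53.476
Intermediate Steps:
y = 107/2 (y = (1/2)*107 = 107/2 ≈ 53.500)
y*l(-1) + 1/42 = (107/2)*(-1) + 1/42 = -107/2 + 1/42 = -1123/21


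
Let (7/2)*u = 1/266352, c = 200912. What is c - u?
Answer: 187296595583/932232 ≈ 2.0091e+5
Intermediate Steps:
u = 1/932232 (u = (2/7)/266352 = (2/7)*(1/266352) = 1/932232 ≈ 1.0727e-6)
c - u = 200912 - 1*1/932232 = 200912 - 1/932232 = 187296595583/932232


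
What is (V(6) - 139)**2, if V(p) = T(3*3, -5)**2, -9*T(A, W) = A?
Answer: 19044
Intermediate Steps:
T(A, W) = -A/9
V(p) = 1 (V(p) = (-3/3)**2 = (-1/9*9)**2 = (-1)**2 = 1)
(V(6) - 139)**2 = (1 - 139)**2 = (-138)**2 = 19044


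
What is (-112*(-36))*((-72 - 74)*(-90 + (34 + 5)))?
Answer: 30022272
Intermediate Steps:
(-112*(-36))*((-72 - 74)*(-90 + (34 + 5))) = 4032*(-146*(-90 + 39)) = 4032*(-146*(-51)) = 4032*7446 = 30022272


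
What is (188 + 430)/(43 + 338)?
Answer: 206/127 ≈ 1.6220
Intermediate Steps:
(188 + 430)/(43 + 338) = 618/381 = 618*(1/381) = 206/127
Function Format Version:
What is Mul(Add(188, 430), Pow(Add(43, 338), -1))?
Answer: Rational(206, 127) ≈ 1.6220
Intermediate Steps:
Mul(Add(188, 430), Pow(Add(43, 338), -1)) = Mul(618, Pow(381, -1)) = Mul(618, Rational(1, 381)) = Rational(206, 127)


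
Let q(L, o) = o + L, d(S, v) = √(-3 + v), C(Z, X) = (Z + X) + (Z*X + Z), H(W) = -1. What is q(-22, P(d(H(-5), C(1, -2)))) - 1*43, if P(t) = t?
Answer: -65 + I*√5 ≈ -65.0 + 2.2361*I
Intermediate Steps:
C(Z, X) = X + 2*Z + X*Z (C(Z, X) = (X + Z) + (X*Z + Z) = (X + Z) + (Z + X*Z) = X + 2*Z + X*Z)
q(L, o) = L + o
q(-22, P(d(H(-5), C(1, -2)))) - 1*43 = (-22 + √(-3 + (-2 + 2*1 - 2*1))) - 1*43 = (-22 + √(-3 + (-2 + 2 - 2))) - 43 = (-22 + √(-3 - 2)) - 43 = (-22 + √(-5)) - 43 = (-22 + I*√5) - 43 = -65 + I*√5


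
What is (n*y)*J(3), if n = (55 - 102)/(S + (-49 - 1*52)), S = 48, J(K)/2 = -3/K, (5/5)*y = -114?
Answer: 10716/53 ≈ 202.19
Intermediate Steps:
y = -114
J(K) = -6/K (J(K) = 2*(-3/K) = -6/K)
n = 47/53 (n = (55 - 102)/(48 + (-49 - 1*52)) = -47/(48 + (-49 - 52)) = -47/(48 - 101) = -47/(-53) = -47*(-1/53) = 47/53 ≈ 0.88679)
(n*y)*J(3) = ((47/53)*(-114))*(-6/3) = -(-32148)/(53*3) = -5358/53*(-2) = 10716/53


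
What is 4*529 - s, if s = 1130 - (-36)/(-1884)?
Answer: 154805/157 ≈ 986.02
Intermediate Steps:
s = 177407/157 (s = 1130 - (-36)*(-1)/1884 = 1130 - 1*3/157 = 1130 - 3/157 = 177407/157 ≈ 1130.0)
4*529 - s = 4*529 - 1*177407/157 = 2116 - 177407/157 = 154805/157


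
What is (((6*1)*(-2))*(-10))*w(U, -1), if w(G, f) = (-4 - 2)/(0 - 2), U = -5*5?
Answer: 360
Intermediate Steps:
U = -25
w(G, f) = 3 (w(G, f) = -6/(-2) = -6*(-½) = 3)
(((6*1)*(-2))*(-10))*w(U, -1) = (((6*1)*(-2))*(-10))*3 = ((6*(-2))*(-10))*3 = -12*(-10)*3 = 120*3 = 360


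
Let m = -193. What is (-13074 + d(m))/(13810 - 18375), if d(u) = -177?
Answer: 13251/4565 ≈ 2.9027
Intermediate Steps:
(-13074 + d(m))/(13810 - 18375) = (-13074 - 177)/(13810 - 18375) = -13251/(-4565) = -13251*(-1/4565) = 13251/4565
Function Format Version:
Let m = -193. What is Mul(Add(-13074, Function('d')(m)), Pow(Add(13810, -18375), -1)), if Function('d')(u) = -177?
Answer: Rational(13251, 4565) ≈ 2.9027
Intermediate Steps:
Mul(Add(-13074, Function('d')(m)), Pow(Add(13810, -18375), -1)) = Mul(Add(-13074, -177), Pow(Add(13810, -18375), -1)) = Mul(-13251, Pow(-4565, -1)) = Mul(-13251, Rational(-1, 4565)) = Rational(13251, 4565)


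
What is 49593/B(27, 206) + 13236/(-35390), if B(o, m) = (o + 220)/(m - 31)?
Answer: 153569288979/4370665 ≈ 35136.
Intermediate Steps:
B(o, m) = (220 + o)/(-31 + m)
49593/B(27, 206) + 13236/(-35390) = 49593/(((220 + 27)/(-31 + 206))) + 13236/(-35390) = 49593/((247/175)) + 13236*(-1/35390) = 49593/(((1/175)*247)) - 6618/17695 = 49593/(247/175) - 6618/17695 = 49593*(175/247) - 6618/17695 = 8678775/247 - 6618/17695 = 153569288979/4370665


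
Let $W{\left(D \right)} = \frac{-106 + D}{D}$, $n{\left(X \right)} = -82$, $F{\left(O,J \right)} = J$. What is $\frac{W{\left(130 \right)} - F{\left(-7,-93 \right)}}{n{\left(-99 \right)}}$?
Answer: $- \frac{6057}{5330} \approx -1.1364$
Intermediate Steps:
$W{\left(D \right)} = \frac{-106 + D}{D}$
$\frac{W{\left(130 \right)} - F{\left(-7,-93 \right)}}{n{\left(-99 \right)}} = \frac{\frac{-106 + 130}{130} - -93}{-82} = \left(\frac{1}{130} \cdot 24 + 93\right) \left(- \frac{1}{82}\right) = \left(\frac{12}{65} + 93\right) \left(- \frac{1}{82}\right) = \frac{6057}{65} \left(- \frac{1}{82}\right) = - \frac{6057}{5330}$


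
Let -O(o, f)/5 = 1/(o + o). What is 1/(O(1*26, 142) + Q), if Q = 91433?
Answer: 52/4754511 ≈ 1.0937e-5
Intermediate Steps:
O(o, f) = -5/(2*o) (O(o, f) = -5/(o + o) = -5*1/(2*o) = -5/(2*o))
1/(O(1*26, 142) + Q) = 1/(-5/(2*(1*26)) + 91433) = 1/(-5/2/26 + 91433) = 1/(-5/2*1/26 + 91433) = 1/(-5/52 + 91433) = 1/(4754511/52) = 52/4754511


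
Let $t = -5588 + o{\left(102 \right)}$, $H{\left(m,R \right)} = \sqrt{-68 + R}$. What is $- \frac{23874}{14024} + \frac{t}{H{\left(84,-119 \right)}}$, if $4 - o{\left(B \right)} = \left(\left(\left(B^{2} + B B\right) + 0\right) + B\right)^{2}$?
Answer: $- \frac{11937}{7012} + \frac{437233684 i \sqrt{187}}{187} \approx -1.7024 + 3.1974 \cdot 10^{7} i$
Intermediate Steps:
$o{\left(B \right)} = 4 - \left(B + 2 B^{2}\right)^{2}$ ($o{\left(B \right)} = 4 - \left(\left(\left(B^{2} + B B\right) + 0\right) + B\right)^{2} = 4 - \left(\left(\left(B^{2} + B^{2}\right) + 0\right) + B\right)^{2} = 4 - \left(\left(2 B^{2} + 0\right) + B\right)^{2} = 4 - \left(2 B^{2} + B\right)^{2} = 4 - \left(B + 2 B^{2}\right)^{2}$)
$t = -437233684$ ($t = -5588 + \left(4 - 102^{2} \left(1 + 2 \cdot 102\right)^{2}\right) = -5588 + \left(4 - 10404 \left(1 + 204\right)^{2}\right) = -5588 + \left(4 - 10404 \cdot 205^{2}\right) = -5588 + \left(4 - 10404 \cdot 42025\right) = -5588 + \left(4 - 437228100\right) = -5588 - 437228096 = -437233684$)
$- \frac{23874}{14024} + \frac{t}{H{\left(84,-119 \right)}} = - \frac{23874}{14024} - \frac{437233684}{\sqrt{-68 - 119}} = \left(-23874\right) \frac{1}{14024} - \frac{437233684}{\sqrt{-187}} = - \frac{11937}{7012} - \frac{437233684}{i \sqrt{187}} = - \frac{11937}{7012} - 437233684 \left(- \frac{i \sqrt{187}}{187}\right) = - \frac{11937}{7012} + \frac{437233684 i \sqrt{187}}{187}$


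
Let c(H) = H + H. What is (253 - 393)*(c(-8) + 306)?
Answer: -40600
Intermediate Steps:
c(H) = 2*H
(253 - 393)*(c(-8) + 306) = (253 - 393)*(2*(-8) + 306) = -140*(-16 + 306) = -140*290 = -40600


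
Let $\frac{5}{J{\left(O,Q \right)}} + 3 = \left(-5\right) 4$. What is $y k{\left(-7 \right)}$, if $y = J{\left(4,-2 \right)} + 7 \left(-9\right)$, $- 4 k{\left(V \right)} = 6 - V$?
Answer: $\frac{9451}{46} \approx 205.46$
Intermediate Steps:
$J{\left(O,Q \right)} = - \frac{5}{23}$ ($J{\left(O,Q \right)} = \frac{5}{-3 - 20} = \frac{5}{-23} = 5 \left(- \frac{1}{23}\right) = - \frac{5}{23}$)
$k{\left(V \right)} = - \frac{3}{2} + \frac{V}{4}$ ($k{\left(V \right)} = - \frac{6 - V}{4} = - \frac{3}{2} + \frac{V}{4}$)
$y = - \frac{1454}{23}$ ($y = - \frac{5}{23} + 7 \left(-9\right) = - \frac{5}{23} - 63 = - \frac{1454}{23} \approx -63.217$)
$y k{\left(-7 \right)} = - \frac{1454 \left(- \frac{3}{2} + \frac{1}{4} \left(-7\right)\right)}{23} = - \frac{1454 \left(- \frac{3}{2} - \frac{7}{4}\right)}{23} = \left(- \frac{1454}{23}\right) \left(- \frac{13}{4}\right) = \frac{9451}{46}$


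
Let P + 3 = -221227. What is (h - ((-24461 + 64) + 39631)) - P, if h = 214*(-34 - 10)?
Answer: 196580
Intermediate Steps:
P = -221230 (P = -3 - 221227 = -221230)
h = -9416 (h = 214*(-44) = -9416)
(h - ((-24461 + 64) + 39631)) - P = (-9416 - ((-24461 + 64) + 39631)) - 1*(-221230) = (-9416 - (-24397 + 39631)) + 221230 = (-9416 - 1*15234) + 221230 = (-9416 - 15234) + 221230 = -24650 + 221230 = 196580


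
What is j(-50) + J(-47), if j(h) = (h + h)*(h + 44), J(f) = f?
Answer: 553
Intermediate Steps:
j(h) = 2*h*(44 + h) (j(h) = (2*h)*(44 + h) = 2*h*(44 + h))
j(-50) + J(-47) = 2*(-50)*(44 - 50) - 47 = 2*(-50)*(-6) - 47 = 600 - 47 = 553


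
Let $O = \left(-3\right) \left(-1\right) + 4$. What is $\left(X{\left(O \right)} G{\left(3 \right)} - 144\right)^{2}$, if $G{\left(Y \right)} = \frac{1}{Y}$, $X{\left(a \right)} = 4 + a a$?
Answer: $\frac{143641}{9} \approx 15960.0$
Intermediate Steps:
$O = 7$ ($O = 3 + 4 = 7$)
$X{\left(a \right)} = 4 + a^{2}$
$\left(X{\left(O \right)} G{\left(3 \right)} - 144\right)^{2} = \left(\frac{4 + 7^{2}}{3} - 144\right)^{2} = \left(\left(4 + 49\right) \frac{1}{3} - 144\right)^{2} = \left(53 \cdot \frac{1}{3} - 144\right)^{2} = \left(\frac{53}{3} - 144\right)^{2} = \left(- \frac{379}{3}\right)^{2} = \frac{143641}{9}$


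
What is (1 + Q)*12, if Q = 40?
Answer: 492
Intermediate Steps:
(1 + Q)*12 = (1 + 40)*12 = 41*12 = 492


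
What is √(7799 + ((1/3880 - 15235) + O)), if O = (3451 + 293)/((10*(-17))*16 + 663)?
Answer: I*√978886477675270/362780 ≈ 86.243*I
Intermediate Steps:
O = -3744/2057 (O = 3744/(-170*16 + 663) = 3744/(-2720 + 663) = 3744/(-2057) = 3744*(-1/2057) = -3744/2057 ≈ -1.8201)
√(7799 + ((1/3880 - 15235) + O)) = √(7799 + ((1/3880 - 15235) - 3744/2057)) = √(7799 + (-59111799/3880 - 3744/2057)) = √(7799 - 121607497263/7981160) = √(-59362430423/7981160) = I*√978886477675270/362780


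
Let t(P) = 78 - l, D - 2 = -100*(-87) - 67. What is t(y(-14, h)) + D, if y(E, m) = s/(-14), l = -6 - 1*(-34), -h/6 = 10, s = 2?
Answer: 8685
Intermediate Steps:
h = -60 (h = -6*10 = -60)
l = 28 (l = -6 + 34 = 28)
y(E, m) = -⅐ (y(E, m) = 2/(-14) = 2*(-1/14) = -⅐)
D = 8635 (D = 2 + (-100*(-87) - 67) = 2 + (8700 - 67) = 2 + 8633 = 8635)
t(P) = 50 (t(P) = 78 - 1*28 = 78 - 28 = 50)
t(y(-14, h)) + D = 50 + 8635 = 8685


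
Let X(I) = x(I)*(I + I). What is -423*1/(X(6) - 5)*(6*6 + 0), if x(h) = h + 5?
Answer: -15228/127 ≈ -119.91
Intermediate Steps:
x(h) = 5 + h
X(I) = 2*I*(5 + I) (X(I) = (5 + I)*(I + I) = (5 + I)*(2*I) = 2*I*(5 + I))
-423*1/(X(6) - 5)*(6*6 + 0) = -423*1/(2*6*(5 + 6) - 5)*(6*6 + 0) = -423*1/(2*6*11 - 5)*(36 + 0) = -423*1/(132 - 5)*36 = -423*1/127*36 = -423*(1/127)*1*36 = -423*36/127 = -15228/127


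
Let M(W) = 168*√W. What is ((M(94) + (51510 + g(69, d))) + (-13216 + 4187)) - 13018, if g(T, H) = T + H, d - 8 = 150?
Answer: 29690 + 168*√94 ≈ 31319.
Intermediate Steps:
d = 158 (d = 8 + 150 = 158)
g(T, H) = H + T
((M(94) + (51510 + g(69, d))) + (-13216 + 4187)) - 13018 = ((168*√94 + (51510 + (158 + 69))) + (-13216 + 4187)) - 13018 = ((168*√94 + (51510 + 227)) - 9029) - 13018 = ((168*√94 + 51737) - 9029) - 13018 = ((51737 + 168*√94) - 9029) - 13018 = (42708 + 168*√94) - 13018 = 29690 + 168*√94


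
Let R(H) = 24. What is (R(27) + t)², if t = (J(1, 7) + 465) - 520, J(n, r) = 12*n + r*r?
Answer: 900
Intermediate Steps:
J(n, r) = r² + 12*n (J(n, r) = 12*n + r² = r² + 12*n)
t = 6 (t = ((7² + 12*1) + 465) - 520 = ((49 + 12) + 465) - 520 = (61 + 465) - 520 = 526 - 520 = 6)
(R(27) + t)² = (24 + 6)² = 30² = 900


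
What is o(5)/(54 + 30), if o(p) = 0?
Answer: 0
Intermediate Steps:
o(5)/(54 + 30) = 0/(54 + 30) = 0/84 = 0*(1/84) = 0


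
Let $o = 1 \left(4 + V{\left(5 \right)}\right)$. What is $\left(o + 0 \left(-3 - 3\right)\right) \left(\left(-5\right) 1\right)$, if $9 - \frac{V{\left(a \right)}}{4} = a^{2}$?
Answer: $300$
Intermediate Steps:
$V{\left(a \right)} = 36 - 4 a^{2}$
$o = -60$ ($o = 1 \left(4 + \left(36 - 4 \cdot 5^{2}\right)\right) = 1 \left(4 + \left(36 - 100\right)\right) = 1 \left(4 - 64\right) = 1 \left(-60\right) = -60$)
$\left(o + 0 \left(-3 - 3\right)\right) \left(\left(-5\right) 1\right) = \left(-60 + 0 \left(-3 - 3\right)\right) \left(\left(-5\right) 1\right) = \left(-60 + 0 \left(-6\right)\right) \left(-5\right) = \left(-60 + 0\right) \left(-5\right) = \left(-60\right) \left(-5\right) = 300$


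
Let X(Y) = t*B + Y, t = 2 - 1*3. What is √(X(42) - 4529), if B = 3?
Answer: I*√4490 ≈ 67.007*I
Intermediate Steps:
t = -1 (t = 2 - 3 = -1)
X(Y) = -3 + Y (X(Y) = -1*3 + Y = -3 + Y)
√(X(42) - 4529) = √((-3 + 42) - 4529) = √(39 - 4529) = √(-4490) = I*√4490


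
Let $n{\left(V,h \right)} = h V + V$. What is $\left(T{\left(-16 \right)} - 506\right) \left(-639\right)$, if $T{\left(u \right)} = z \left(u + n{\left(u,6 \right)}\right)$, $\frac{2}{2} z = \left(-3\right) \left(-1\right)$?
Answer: $568710$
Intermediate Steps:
$z = 3$ ($z = \left(-3\right) \left(-1\right) = 3$)
$n{\left(V,h \right)} = V + V h$ ($n{\left(V,h \right)} = V h + V = V + V h$)
$T{\left(u \right)} = 24 u$ ($T{\left(u \right)} = 3 \left(u + u \left(1 + 6\right)\right) = 3 \left(u + u 7\right) = 3 \left(u + 7 u\right) = 3 \cdot 8 u = 24 u$)
$\left(T{\left(-16 \right)} - 506\right) \left(-639\right) = \left(24 \left(-16\right) - 506\right) \left(-639\right) = \left(-384 - 506\right) \left(-639\right) = \left(-890\right) \left(-639\right) = 568710$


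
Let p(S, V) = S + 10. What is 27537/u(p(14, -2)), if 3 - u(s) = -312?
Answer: 9179/105 ≈ 87.419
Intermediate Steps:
p(S, V) = 10 + S
u(s) = 315 (u(s) = 3 - 1*(-312) = 3 + 312 = 315)
27537/u(p(14, -2)) = 27537/315 = 27537*(1/315) = 9179/105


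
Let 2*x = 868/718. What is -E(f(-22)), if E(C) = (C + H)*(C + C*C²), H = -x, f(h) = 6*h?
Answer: -109496260500/359 ≈ -3.0500e+8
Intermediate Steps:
x = 217/359 (x = (868/718)/2 = (868*(1/718))/2 = (½)*(434/359) = 217/359 ≈ 0.60446)
H = -217/359 (H = -1*217/359 = -217/359 ≈ -0.60446)
E(C) = (-217/359 + C)*(C + C³) (E(C) = (C - 217/359)*(C + C*C²) = (-217/359 + C)*(C + C³))
-E(f(-22)) = -6*(-22)*(-217 - 217*(6*(-22))² + 359*(6*(-22)) + 359*(6*(-22))³)/359 = -(-132)*(-217 - 217*(-132)² + 359*(-132) + 359*(-132)³)/359 = -(-132)*(-217 - 217*17424 - 47388 + 359*(-2299968))/359 = -(-132)*(-217 - 3781008 - 47388 - 825688512)/359 = -(-132)*(-829517125)/359 = -1*109496260500/359 = -109496260500/359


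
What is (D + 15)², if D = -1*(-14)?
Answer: 841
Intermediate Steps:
D = 14
(D + 15)² = (14 + 15)² = 29² = 841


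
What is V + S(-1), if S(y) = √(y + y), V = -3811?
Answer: -3811 + I*√2 ≈ -3811.0 + 1.4142*I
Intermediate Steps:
S(y) = √2*√y (S(y) = √(2*y) = √2*√y)
V + S(-1) = -3811 + √2*√(-1) = -3811 + √2*I = -3811 + I*√2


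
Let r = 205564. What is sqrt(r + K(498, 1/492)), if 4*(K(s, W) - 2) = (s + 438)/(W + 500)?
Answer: sqrt(12440161516280694)/246001 ≈ 453.39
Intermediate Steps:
K(s, W) = 2 + (438 + s)/(4*(500 + W)) (K(s, W) = 2 + ((s + 438)/(W + 500))/4 = 2 + ((438 + s)/(500 + W))/4 = 2 + (438 + s)/(4*(500 + W)))
sqrt(r + K(498, 1/492)) = sqrt(205564 + (4438 + 498 + 8/492)/(4*(500 + 1/492))) = sqrt(205564 + (4438 + 498 + 8*(1/492))/(4*(500 + 1/492))) = sqrt(205564 + (4438 + 498 + 2/123)/(4*(246001/492))) = sqrt(205564 + (1/4)*(492/246001)*(607130/123)) = sqrt(205564 + 607130/246001) = sqrt(50569556694/246001) = sqrt(12440161516280694)/246001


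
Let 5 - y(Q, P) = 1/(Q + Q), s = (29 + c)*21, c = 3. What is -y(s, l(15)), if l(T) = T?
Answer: -6719/1344 ≈ -4.9993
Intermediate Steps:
s = 672 (s = (29 + 3)*21 = 32*21 = 672)
y(Q, P) = 5 - 1/(2*Q) (y(Q, P) = 5 - 1/(Q + Q) = 5 - 1/(2*Q))
-y(s, l(15)) = -(5 - 1/2/672) = -(5 - 1/2*1/672) = -(5 - 1/1344) = -1*6719/1344 = -6719/1344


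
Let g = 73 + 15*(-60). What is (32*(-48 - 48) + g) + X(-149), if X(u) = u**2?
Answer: 18302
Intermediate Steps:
g = -827 (g = 73 - 900 = -827)
(32*(-48 - 48) + g) + X(-149) = (32*(-48 - 48) - 827) + (-149)**2 = (32*(-96) - 827) + 22201 = (-3072 - 827) + 22201 = -3899 + 22201 = 18302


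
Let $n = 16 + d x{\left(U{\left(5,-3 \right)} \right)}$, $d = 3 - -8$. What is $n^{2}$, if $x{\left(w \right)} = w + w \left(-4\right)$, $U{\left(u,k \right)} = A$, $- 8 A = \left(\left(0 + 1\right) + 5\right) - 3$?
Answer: $\frac{51529}{64} \approx 805.14$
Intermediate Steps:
$d = 11$ ($d = 3 + 8 = 11$)
$A = - \frac{3}{8}$ ($A = - \frac{\left(\left(0 + 1\right) + 5\right) - 3}{8} = - \frac{\left(1 + 5\right) - 3}{8} = - \frac{6 - 3}{8} = \left(- \frac{1}{8}\right) 3 = - \frac{3}{8} \approx -0.375$)
$U{\left(u,k \right)} = - \frac{3}{8}$
$x{\left(w \right)} = - 3 w$ ($x{\left(w \right)} = w - 4 w = - 3 w$)
$n = \frac{227}{8}$ ($n = 16 + 11 \left(\left(-3\right) \left(- \frac{3}{8}\right)\right) = 16 + 11 \cdot \frac{9}{8} = 16 + \frac{99}{8} = \frac{227}{8} \approx 28.375$)
$n^{2} = \left(\frac{227}{8}\right)^{2} = \frac{51529}{64}$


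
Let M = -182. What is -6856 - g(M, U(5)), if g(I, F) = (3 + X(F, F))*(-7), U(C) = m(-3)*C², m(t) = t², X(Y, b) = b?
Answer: -5260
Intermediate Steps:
U(C) = 9*C² (U(C) = (-3)²*C² = 9*C²)
g(I, F) = -21 - 7*F (g(I, F) = (3 + F)*(-7) = -21 - 7*F)
-6856 - g(M, U(5)) = -6856 - (-21 - 63*5²) = -6856 - (-21 - 63*25) = -6856 - (-21 - 7*225) = -6856 - (-21 - 1575) = -6856 - 1*(-1596) = -6856 + 1596 = -5260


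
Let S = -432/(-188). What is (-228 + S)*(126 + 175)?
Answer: -3193008/47 ≈ -67936.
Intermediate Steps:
S = 108/47 (S = -432*(-1/188) = 108/47 ≈ 2.2979)
(-228 + S)*(126 + 175) = (-228 + 108/47)*(126 + 175) = -10608/47*301 = -3193008/47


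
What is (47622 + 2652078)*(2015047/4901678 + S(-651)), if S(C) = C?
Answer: -4304641050250350/2450839 ≈ -1.7564e+9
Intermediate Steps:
(47622 + 2652078)*(2015047/4901678 + S(-651)) = (47622 + 2652078)*(2015047/4901678 - 651) = 2699700*(2015047*(1/4901678) - 651) = 2699700*(2015047/4901678 - 651) = 2699700*(-3188977331/4901678) = -4304641050250350/2450839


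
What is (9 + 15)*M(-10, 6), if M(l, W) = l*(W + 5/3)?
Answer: -1840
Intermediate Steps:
M(l, W) = l*(5/3 + W) (M(l, W) = l*(W + 5*(1/3)) = l*(W + 5/3) = l*(5/3 + W))
(9 + 15)*M(-10, 6) = (9 + 15)*((1/3)*(-10)*(5 + 3*6)) = 24*((1/3)*(-10)*(5 + 18)) = 24*((1/3)*(-10)*23) = 24*(-230/3) = -1840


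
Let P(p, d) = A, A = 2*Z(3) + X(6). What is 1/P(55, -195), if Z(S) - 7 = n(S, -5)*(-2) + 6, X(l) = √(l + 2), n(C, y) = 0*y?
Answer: 13/334 - √2/334 ≈ 0.034688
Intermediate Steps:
n(C, y) = 0
X(l) = √(2 + l)
Z(S) = 13 (Z(S) = 7 + (0*(-2) + 6) = 7 + (0 + 6) = 7 + 6 = 13)
A = 26 + 2*√2 (A = 2*13 + √(2 + 6) = 26 + √8 = 26 + 2*√2 ≈ 28.828)
P(p, d) = 26 + 2*√2
1/P(55, -195) = 1/(26 + 2*√2)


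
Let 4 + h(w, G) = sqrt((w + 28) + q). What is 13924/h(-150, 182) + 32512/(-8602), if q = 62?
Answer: -60195988/81719 - 6962*I*sqrt(15)/19 ≈ -736.62 - 1419.1*I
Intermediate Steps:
h(w, G) = -4 + sqrt(90 + w) (h(w, G) = -4 + sqrt((w + 28) + 62) = -4 + sqrt((28 + w) + 62) = -4 + sqrt(90 + w))
13924/h(-150, 182) + 32512/(-8602) = 13924/(-4 + sqrt(90 - 150)) + 32512/(-8602) = 13924/(-4 + sqrt(-60)) + 32512*(-1/8602) = 13924/(-4 + 2*I*sqrt(15)) - 16256/4301 = -16256/4301 + 13924/(-4 + 2*I*sqrt(15))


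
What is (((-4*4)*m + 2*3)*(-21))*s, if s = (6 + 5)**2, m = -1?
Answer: -55902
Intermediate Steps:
s = 121 (s = 11**2 = 121)
(((-4*4)*m + 2*3)*(-21))*s = ((-4*4*(-1) + 2*3)*(-21))*121 = ((-16*(-1) + 6)*(-21))*121 = ((16 + 6)*(-21))*121 = (22*(-21))*121 = -462*121 = -55902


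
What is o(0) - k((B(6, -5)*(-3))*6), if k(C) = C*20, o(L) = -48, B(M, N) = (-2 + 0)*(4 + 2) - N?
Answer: -2568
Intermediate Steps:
B(M, N) = -12 - N (B(M, N) = -2*6 - N = -12 - N)
k(C) = 20*C
o(0) - k((B(6, -5)*(-3))*6) = -48 - 20*((-12 - 1*(-5))*(-3))*6 = -48 - 20*((-12 + 5)*(-3))*6 = -48 - 20*-7*(-3)*6 = -48 - 20*21*6 = -48 - 20*126 = -48 - 1*2520 = -48 - 2520 = -2568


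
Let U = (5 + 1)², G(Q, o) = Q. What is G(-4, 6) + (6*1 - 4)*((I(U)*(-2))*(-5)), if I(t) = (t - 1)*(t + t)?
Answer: 50396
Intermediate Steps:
U = 36 (U = 6² = 36)
I(t) = 2*t*(-1 + t) (I(t) = (-1 + t)*(2*t) = 2*t*(-1 + t))
G(-4, 6) + (6*1 - 4)*((I(U)*(-2))*(-5)) = -4 + (6*1 - 4)*(((2*36*(-1 + 36))*(-2))*(-5)) = -4 + (6 - 4)*(((2*36*35)*(-2))*(-5)) = -4 + 2*((2520*(-2))*(-5)) = -4 + 2*(-5040*(-5)) = -4 + 2*25200 = -4 + 50400 = 50396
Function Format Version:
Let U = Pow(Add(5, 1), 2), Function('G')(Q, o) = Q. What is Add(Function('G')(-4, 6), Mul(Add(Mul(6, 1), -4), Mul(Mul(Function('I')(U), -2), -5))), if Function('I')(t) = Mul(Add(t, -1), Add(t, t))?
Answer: 50396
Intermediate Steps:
U = 36 (U = Pow(6, 2) = 36)
Function('I')(t) = Mul(2, t, Add(-1, t)) (Function('I')(t) = Mul(Add(-1, t), Mul(2, t)) = Mul(2, t, Add(-1, t)))
Add(Function('G')(-4, 6), Mul(Add(Mul(6, 1), -4), Mul(Mul(Function('I')(U), -2), -5))) = Add(-4, Mul(Add(Mul(6, 1), -4), Mul(Mul(Mul(2, 36, Add(-1, 36)), -2), -5))) = Add(-4, Mul(Add(6, -4), Mul(Mul(Mul(2, 36, 35), -2), -5))) = Add(-4, Mul(2, Mul(Mul(2520, -2), -5))) = Add(-4, Mul(2, Mul(-5040, -5))) = Add(-4, Mul(2, 25200)) = Add(-4, 50400) = 50396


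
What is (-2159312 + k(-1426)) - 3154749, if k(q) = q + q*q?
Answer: -3282011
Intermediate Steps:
k(q) = q + q**2
(-2159312 + k(-1426)) - 3154749 = (-2159312 - 1426*(1 - 1426)) - 3154749 = (-2159312 - 1426*(-1425)) - 3154749 = (-2159312 + 2032050) - 3154749 = -127262 - 3154749 = -3282011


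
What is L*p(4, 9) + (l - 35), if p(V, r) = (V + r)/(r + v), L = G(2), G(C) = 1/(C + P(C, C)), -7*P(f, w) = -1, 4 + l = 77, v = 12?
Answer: 1723/45 ≈ 38.289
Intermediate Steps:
l = 73 (l = -4 + 77 = 73)
P(f, w) = 1/7 (P(f, w) = -1/7*(-1) = 1/7)
G(C) = 1/(1/7 + C) (G(C) = 1/(C + 1/7) = 1/(1/7 + C))
L = 7/15 (L = 7/(1 + 7*2) = 7/(1 + 14) = 7/15 ≈ 0.46667)
p(V, r) = (V + r)/(12 + r) (p(V, r) = (V + r)/(r + 12) = (V + r)/(12 + r))
L*p(4, 9) + (l - 35) = 7*((4 + 9)/(12 + 9))/15 + (73 - 35) = 7*(13/21)/15 + 38 = 7*((1/21)*13)/15 + 38 = (7/15)*(13/21) + 38 = 13/45 + 38 = 1723/45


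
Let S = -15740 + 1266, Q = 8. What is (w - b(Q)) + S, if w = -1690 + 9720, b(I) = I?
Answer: -6452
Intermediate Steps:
w = 8030
S = -14474
(w - b(Q)) + S = (8030 - 1*8) - 14474 = (8030 - 8) - 14474 = 8022 - 14474 = -6452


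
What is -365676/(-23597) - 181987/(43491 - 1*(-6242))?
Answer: 13891817269/1173549601 ≈ 11.837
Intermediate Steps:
-365676/(-23597) - 181987/(43491 - 1*(-6242)) = -365676*(-1/23597) - 181987/(43491 + 6242) = 365676/23597 - 181987/49733 = 13891817269/1173549601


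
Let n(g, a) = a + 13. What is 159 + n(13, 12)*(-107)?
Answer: -2516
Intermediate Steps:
n(g, a) = 13 + a
159 + n(13, 12)*(-107) = 159 + (13 + 12)*(-107) = 159 + 25*(-107) = 159 - 2675 = -2516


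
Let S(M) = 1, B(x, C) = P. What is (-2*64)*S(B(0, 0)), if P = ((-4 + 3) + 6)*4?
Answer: -128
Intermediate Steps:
P = 20 (P = (-1 + 6)*4 = 5*4 = 20)
B(x, C) = 20
(-2*64)*S(B(0, 0)) = -2*64*1 = -128*1 = -128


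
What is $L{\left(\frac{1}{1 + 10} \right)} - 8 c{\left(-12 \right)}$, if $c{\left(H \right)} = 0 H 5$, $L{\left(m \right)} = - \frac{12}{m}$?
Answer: $-132$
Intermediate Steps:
$c{\left(H \right)} = 0$ ($c{\left(H \right)} = 0 \cdot 5 = 0$)
$L{\left(\frac{1}{1 + 10} \right)} - 8 c{\left(-12 \right)} = - \frac{12}{\frac{1}{1 + 10}} - 0 = - \frac{12}{\frac{1}{11}} + 0 = - 12 \frac{1}{\frac{1}{11}} + 0 = \left(-12\right) 11 + 0 = -132 + 0 = -132$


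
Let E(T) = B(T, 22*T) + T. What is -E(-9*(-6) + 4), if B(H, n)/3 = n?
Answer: -3886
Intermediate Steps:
B(H, n) = 3*n
E(T) = 67*T (E(T) = 3*(22*T) + T = 66*T + T = 67*T)
-E(-9*(-6) + 4) = -67*(-9*(-6) + 4) = -67*(54 + 4) = -67*58 = -1*3886 = -3886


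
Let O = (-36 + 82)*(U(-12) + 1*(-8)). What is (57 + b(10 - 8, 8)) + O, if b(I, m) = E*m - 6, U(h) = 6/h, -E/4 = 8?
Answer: -596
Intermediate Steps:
E = -32 (E = -4*8 = -32)
b(I, m) = -6 - 32*m (b(I, m) = -32*m - 6 = -6 - 32*m)
O = -391 (O = (-36 + 82)*(6/(-12) + 1*(-8)) = 46*(6*(-1/12) - 8) = 46*(-½ - 8) = 46*(-17/2) = -391)
(57 + b(10 - 8, 8)) + O = (57 + (-6 - 32*8)) - 391 = (57 + (-6 - 256)) - 391 = (57 - 262) - 391 = -205 - 391 = -596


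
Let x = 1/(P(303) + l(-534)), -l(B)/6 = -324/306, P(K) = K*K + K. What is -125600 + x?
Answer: -196691107183/1566012 ≈ -1.2560e+5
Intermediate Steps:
P(K) = K + K**2 (P(K) = K**2 + K = K + K**2)
l(B) = 108/17 (l(B) = -(-1944)/306 = -6*(-18/17) = 108/17)
x = 17/1566012 (x = 1/(303*(1 + 303) + 108/17) = 1/(303*304 + 108/17) = 1/(92112 + 108/17) = 1/(1566012/17) = 17/1566012 ≈ 1.0856e-5)
-125600 + x = -125600 + 17/1566012 = -196691107183/1566012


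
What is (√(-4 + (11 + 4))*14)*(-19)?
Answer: -266*√11 ≈ -882.22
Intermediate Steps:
(√(-4 + (11 + 4))*14)*(-19) = (√(-4 + 15)*14)*(-19) = (√11*14)*(-19) = (14*√11)*(-19) = -266*√11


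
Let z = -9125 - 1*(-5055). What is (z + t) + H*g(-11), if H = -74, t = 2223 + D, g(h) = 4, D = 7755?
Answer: 5612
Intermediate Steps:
t = 9978 (t = 2223 + 7755 = 9978)
z = -4070 (z = -9125 + 5055 = -4070)
(z + t) + H*g(-11) = (-4070 + 9978) - 74*4 = 5908 - 296 = 5612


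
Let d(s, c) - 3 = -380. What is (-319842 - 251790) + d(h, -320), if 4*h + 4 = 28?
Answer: -572009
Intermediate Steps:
h = 6 (h = -1 + (1/4)*28 = -1 + 7 = 6)
d(s, c) = -377 (d(s, c) = 3 - 380 = -377)
(-319842 - 251790) + d(h, -320) = (-319842 - 251790) - 377 = -571632 - 377 = -572009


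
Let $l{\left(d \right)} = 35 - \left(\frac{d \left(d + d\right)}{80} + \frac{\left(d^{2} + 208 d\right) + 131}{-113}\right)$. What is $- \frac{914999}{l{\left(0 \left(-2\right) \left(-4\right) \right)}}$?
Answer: $- \frac{103394887}{4086} \approx -25305.0$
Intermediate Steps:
$l{\left(d \right)} = \frac{4086}{113} - \frac{73 d^{2}}{4520} + \frac{208 d}{113}$ ($l{\left(d \right)} = 35 - \left(d 2 d \frac{1}{80} + \left(131 + d^{2} + 208 d\right) \left(- \frac{1}{113}\right)\right) = 35 - \left(2 d^{2} \cdot \frac{1}{80} - \left(\frac{131}{113} + \frac{d^{2}}{113} + \frac{208 d}{113}\right)\right) = 35 - \left(\frac{d^{2}}{40} - \left(\frac{131}{113} + \frac{d^{2}}{113} + \frac{208 d}{113}\right)\right) = 35 - \left(- \frac{131}{113} - \frac{208 d}{113} + \frac{73 d^{2}}{4520}\right) = 35 + \left(\frac{131}{113} - \frac{73 d^{2}}{4520} + \frac{208 d}{113}\right) = \frac{4086}{113} - \frac{73 d^{2}}{4520} + \frac{208 d}{113}$)
$- \frac{914999}{l{\left(0 \left(-2\right) \left(-4\right) \right)}} = - \frac{914999}{\frac{4086}{113} - \frac{73 \left(0 \left(-2\right) \left(-4\right)\right)^{2}}{4520} + \frac{208 \cdot 0 \left(-2\right) \left(-4\right)}{113}} = - \frac{914999}{\frac{4086}{113} - \frac{73 \left(0 \left(-4\right)\right)^{2}}{4520} + \frac{208 \cdot 0 \left(-4\right)}{113}} = - \frac{914999}{\frac{4086}{113} - \frac{73 \cdot 0^{2}}{4520} + \frac{208}{113} \cdot 0} = - \frac{914999}{\frac{4086}{113} - 0 + 0} = - \frac{914999}{\frac{4086}{113} + 0 + 0} = - \frac{914999}{\frac{4086}{113}} = \left(-914999\right) \frac{113}{4086} = - \frac{103394887}{4086}$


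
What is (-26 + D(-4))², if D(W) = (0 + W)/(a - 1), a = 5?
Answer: 729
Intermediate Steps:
D(W) = W/4 (D(W) = (0 + W)/(5 - 1) = W/4)
(-26 + D(-4))² = (-26 + (¼)*(-4))² = (-26 - 1)² = (-27)² = 729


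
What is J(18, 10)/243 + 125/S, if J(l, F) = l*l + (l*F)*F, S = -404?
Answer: 91969/10908 ≈ 8.4313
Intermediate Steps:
J(l, F) = l**2 + l*F**2 (J(l, F) = l**2 + (F*l)*F = l**2 + l*F**2)
J(18, 10)/243 + 125/S = (18*(18 + 10**2))/243 + 125/(-404) = (18*(18 + 100))*(1/243) + 125*(-1/404) = (18*118)*(1/243) - 125/404 = 2124*(1/243) - 125/404 = 236/27 - 125/404 = 91969/10908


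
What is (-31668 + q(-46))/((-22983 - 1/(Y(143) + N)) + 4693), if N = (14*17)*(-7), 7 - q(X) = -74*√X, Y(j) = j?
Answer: 48219703/27855669 - 112702*I*√46/27855669 ≈ 1.7311 - 0.027441*I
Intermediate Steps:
q(X) = 7 + 74*√X (q(X) = 7 - (-74)*√X = 7 + 74*√X)
N = -1666 (N = 238*(-7) = -1666)
(-31668 + q(-46))/((-22983 - 1/(Y(143) + N)) + 4693) = (-31668 + (7 + 74*√(-46)))/((-22983 - 1/(143 - 1666)) + 4693) = (-31668 + (7 + 74*(I*√46)))/((-22983 - 1/(-1523)) + 4693) = (-31668 + (7 + 74*I*√46))/((-22983 - 1*(-1/1523)) + 4693) = (-31661 + 74*I*√46)/((-22983 + 1/1523) + 4693) = (-31661 + 74*I*√46)/(-35003108/1523 + 4693) = (-31661 + 74*I*√46)/(-27855669/1523) = (-31661 + 74*I*√46)*(-1523/27855669) = 48219703/27855669 - 112702*I*√46/27855669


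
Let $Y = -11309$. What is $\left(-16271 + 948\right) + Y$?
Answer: $-26632$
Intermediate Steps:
$\left(-16271 + 948\right) + Y = \left(-16271 + 948\right) - 11309 = -15323 - 11309 = -26632$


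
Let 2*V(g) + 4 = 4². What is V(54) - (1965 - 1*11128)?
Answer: 9169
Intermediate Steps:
V(g) = 6 (V(g) = -2 + (½)*4² = -2 + (½)*16 = -2 + 8 = 6)
V(54) - (1965 - 1*11128) = 6 - (1965 - 1*11128) = 6 - (1965 - 11128) = 6 - 1*(-9163) = 6 + 9163 = 9169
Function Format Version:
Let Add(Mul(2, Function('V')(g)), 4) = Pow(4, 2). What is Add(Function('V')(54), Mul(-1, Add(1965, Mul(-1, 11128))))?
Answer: 9169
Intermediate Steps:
Function('V')(g) = 6 (Function('V')(g) = Add(-2, Mul(Rational(1, 2), Pow(4, 2))) = Add(-2, Mul(Rational(1, 2), 16)) = Add(-2, 8) = 6)
Add(Function('V')(54), Mul(-1, Add(1965, Mul(-1, 11128)))) = Add(6, Mul(-1, Add(1965, Mul(-1, 11128)))) = Add(6, Mul(-1, Add(1965, -11128))) = Add(6, Mul(-1, -9163)) = Add(6, 9163) = 9169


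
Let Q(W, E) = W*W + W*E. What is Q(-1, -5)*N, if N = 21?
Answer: 126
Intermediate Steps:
Q(W, E) = W**2 + E*W
Q(-1, -5)*N = -(-5 - 1)*21 = -1*(-6)*21 = 6*21 = 126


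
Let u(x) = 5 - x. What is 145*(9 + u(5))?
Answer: 1305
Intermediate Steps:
145*(9 + u(5)) = 145*(9 + (5 - 1*5)) = 145*(9 + (5 - 5)) = 145*(9 + 0) = 145*9 = 1305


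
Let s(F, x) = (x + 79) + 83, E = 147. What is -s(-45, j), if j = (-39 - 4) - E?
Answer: 28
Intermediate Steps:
j = -190 (j = (-39 - 4) - 1*147 = -43 - 147 = -190)
s(F, x) = 162 + x (s(F, x) = (79 + x) + 83 = 162 + x)
-s(-45, j) = -(162 - 190) = -1*(-28) = 28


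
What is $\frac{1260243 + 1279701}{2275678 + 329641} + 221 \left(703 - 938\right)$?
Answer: $- \frac{135304702321}{2605319} \approx -51934.0$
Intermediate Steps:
$\frac{1260243 + 1279701}{2275678 + 329641} + 221 \left(703 - 938\right) = \frac{2539944}{2605319} + 221 \left(-235\right) = 2539944 \cdot \frac{1}{2605319} - 51935 = \frac{2539944}{2605319} - 51935 = - \frac{135304702321}{2605319}$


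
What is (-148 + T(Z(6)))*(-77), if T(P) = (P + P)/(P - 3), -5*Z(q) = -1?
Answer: 11407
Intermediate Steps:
Z(q) = ⅕ (Z(q) = -⅕*(-1) = ⅕)
T(P) = 2*P/(-3 + P) (T(P) = (2*P)/(-3 + P) = 2*P/(-3 + P))
(-148 + T(Z(6)))*(-77) = (-148 + 2*(⅕)/(-3 + ⅕))*(-77) = (-148 + 2*(⅕)/(-14/5))*(-77) = (-148 + 2*(⅕)*(-5/14))*(-77) = (-148 - ⅐)*(-77) = -1037/7*(-77) = 11407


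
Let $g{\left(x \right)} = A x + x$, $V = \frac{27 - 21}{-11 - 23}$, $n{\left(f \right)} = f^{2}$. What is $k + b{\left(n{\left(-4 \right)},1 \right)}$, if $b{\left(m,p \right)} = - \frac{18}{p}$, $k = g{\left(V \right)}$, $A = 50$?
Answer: $-27$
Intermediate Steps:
$V = - \frac{3}{17}$ ($V = \frac{6}{-34} = 6 \left(- \frac{1}{34}\right) = - \frac{3}{17} \approx -0.17647$)
$g{\left(x \right)} = 51 x$ ($g{\left(x \right)} = 50 x + x = 51 x$)
$k = -9$ ($k = 51 \left(- \frac{3}{17}\right) = -9$)
$k + b{\left(n{\left(-4 \right)},1 \right)} = -9 - \frac{18}{1} = -9 - 18 = -27$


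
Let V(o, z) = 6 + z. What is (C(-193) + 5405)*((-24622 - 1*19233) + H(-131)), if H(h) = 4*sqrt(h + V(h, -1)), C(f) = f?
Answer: -228572260 + 62544*I*sqrt(14) ≈ -2.2857e+8 + 2.3402e+5*I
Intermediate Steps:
H(h) = 4*sqrt(5 + h) (H(h) = 4*sqrt(h + (6 - 1)) = 4*sqrt(h + 5) = 4*sqrt(5 + h))
(C(-193) + 5405)*((-24622 - 1*19233) + H(-131)) = (-193 + 5405)*((-24622 - 1*19233) + 4*sqrt(5 - 131)) = 5212*((-24622 - 19233) + 4*sqrt(-126)) = 5212*(-43855 + 4*(3*I*sqrt(14))) = 5212*(-43855 + 12*I*sqrt(14)) = -228572260 + 62544*I*sqrt(14)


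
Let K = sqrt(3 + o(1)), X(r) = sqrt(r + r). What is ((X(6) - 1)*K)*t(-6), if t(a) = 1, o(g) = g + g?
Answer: -sqrt(5) + 2*sqrt(15) ≈ 5.5099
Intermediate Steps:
o(g) = 2*g
X(r) = sqrt(2)*sqrt(r) (X(r) = sqrt(2*r) = sqrt(2)*sqrt(r))
K = sqrt(5) (K = sqrt(3 + 2*1) = sqrt(3 + 2) = sqrt(5) ≈ 2.2361)
((X(6) - 1)*K)*t(-6) = ((sqrt(2)*sqrt(6) - 1)*sqrt(5))*1 = ((2*sqrt(3) - 1)*sqrt(5))*1 = ((-1 + 2*sqrt(3))*sqrt(5))*1 = (sqrt(5)*(-1 + 2*sqrt(3)))*1 = sqrt(5)*(-1 + 2*sqrt(3))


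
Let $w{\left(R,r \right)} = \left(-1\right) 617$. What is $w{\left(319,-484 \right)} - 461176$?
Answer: $-461793$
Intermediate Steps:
$w{\left(R,r \right)} = -617$
$w{\left(319,-484 \right)} - 461176 = -617 - 461176 = -461793$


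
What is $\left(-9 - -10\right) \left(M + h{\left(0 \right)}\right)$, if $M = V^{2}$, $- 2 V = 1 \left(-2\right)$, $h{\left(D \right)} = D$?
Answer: $1$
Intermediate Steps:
$V = 1$ ($V = - \frac{1 \left(-2\right)}{2} = \left(- \frac{1}{2}\right) \left(-2\right) = 1$)
$M = 1$ ($M = 1^{2} = 1$)
$\left(-9 - -10\right) \left(M + h{\left(0 \right)}\right) = \left(-9 - -10\right) \left(1 + 0\right) = \left(-9 + 10\right) 1 = 1 \cdot 1 = 1$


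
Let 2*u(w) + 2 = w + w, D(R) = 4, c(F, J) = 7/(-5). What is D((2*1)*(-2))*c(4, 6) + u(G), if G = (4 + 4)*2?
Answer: 47/5 ≈ 9.4000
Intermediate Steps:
c(F, J) = -7/5 (c(F, J) = 7*(-⅕) = -7/5)
G = 16 (G = 8*2 = 16)
u(w) = -1 + w (u(w) = -1 + (w + w)/2 = -1 + (2*w)/2 = -1 + w)
D((2*1)*(-2))*c(4, 6) + u(G) = 4*(-7/5) + (-1 + 16) = -28/5 + 15 = 47/5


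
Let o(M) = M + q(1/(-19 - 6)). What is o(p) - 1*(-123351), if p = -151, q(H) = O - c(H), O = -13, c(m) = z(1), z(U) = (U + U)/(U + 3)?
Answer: 246373/2 ≈ 1.2319e+5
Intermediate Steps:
z(U) = 2*U/(3 + U) (z(U) = (2*U)/(3 + U) = 2*U/(3 + U))
c(m) = 1/2 (c(m) = 2*1/(3 + 1) = 2*1/4 = 2*1*(1/4) = 1/2)
q(H) = -27/2 (q(H) = -13 - 1*1/2 = -13 - 1/2 = -27/2)
o(M) = -27/2 + M (o(M) = M - 27/2 = -27/2 + M)
o(p) - 1*(-123351) = (-27/2 - 151) - 1*(-123351) = -329/2 + 123351 = 246373/2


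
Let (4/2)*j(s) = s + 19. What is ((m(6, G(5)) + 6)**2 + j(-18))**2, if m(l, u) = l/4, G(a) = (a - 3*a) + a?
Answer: 51529/16 ≈ 3220.6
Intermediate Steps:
j(s) = 19/2 + s/2 (j(s) = (s + 19)/2 = (19 + s)/2 = 19/2 + s/2)
G(a) = -a (G(a) = -2*a + a = -a)
m(l, u) = l/4 (m(l, u) = l*(1/4) = l/4)
((m(6, G(5)) + 6)**2 + j(-18))**2 = (((1/4)*6 + 6)**2 + (19/2 + (1/2)*(-18)))**2 = ((3/2 + 6)**2 + (19/2 - 9))**2 = ((15/2)**2 + 1/2)**2 = (225/4 + 1/2)**2 = (227/4)**2 = 51529/16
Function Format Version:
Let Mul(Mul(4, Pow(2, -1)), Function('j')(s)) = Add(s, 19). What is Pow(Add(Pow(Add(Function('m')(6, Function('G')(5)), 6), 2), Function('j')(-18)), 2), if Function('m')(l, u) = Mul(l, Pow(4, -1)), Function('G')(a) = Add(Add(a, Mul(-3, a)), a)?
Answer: Rational(51529, 16) ≈ 3220.6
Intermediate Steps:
Function('j')(s) = Add(Rational(19, 2), Mul(Rational(1, 2), s)) (Function('j')(s) = Mul(Rational(1, 2), Add(s, 19)) = Mul(Rational(1, 2), Add(19, s)) = Add(Rational(19, 2), Mul(Rational(1, 2), s)))
Function('G')(a) = Mul(-1, a) (Function('G')(a) = Add(Mul(-2, a), a) = Mul(-1, a))
Function('m')(l, u) = Mul(Rational(1, 4), l) (Function('m')(l, u) = Mul(l, Rational(1, 4)) = Mul(Rational(1, 4), l))
Pow(Add(Pow(Add(Function('m')(6, Function('G')(5)), 6), 2), Function('j')(-18)), 2) = Pow(Add(Pow(Add(Mul(Rational(1, 4), 6), 6), 2), Add(Rational(19, 2), Mul(Rational(1, 2), -18))), 2) = Pow(Add(Pow(Add(Rational(3, 2), 6), 2), Add(Rational(19, 2), -9)), 2) = Pow(Add(Pow(Rational(15, 2), 2), Rational(1, 2)), 2) = Pow(Add(Rational(225, 4), Rational(1, 2)), 2) = Pow(Rational(227, 4), 2) = Rational(51529, 16)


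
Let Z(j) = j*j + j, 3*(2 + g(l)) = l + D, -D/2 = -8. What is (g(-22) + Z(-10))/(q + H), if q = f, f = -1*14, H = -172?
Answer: -43/93 ≈ -0.46237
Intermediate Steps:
D = 16 (D = -2*(-8) = 16)
g(l) = 10/3 + l/3 (g(l) = -2 + (l + 16)/3 = -2 + (16 + l)/3 = -2 + (16/3 + l/3) = 10/3 + l/3)
Z(j) = j + j² (Z(j) = j² + j = j + j²)
f = -14
q = -14
(g(-22) + Z(-10))/(q + H) = ((10/3 + (⅓)*(-22)) - 10*(1 - 10))/(-14 - 172) = ((10/3 - 22/3) - 10*(-9))/(-186) = (-4 + 90)*(-1/186) = 86*(-1/186) = -43/93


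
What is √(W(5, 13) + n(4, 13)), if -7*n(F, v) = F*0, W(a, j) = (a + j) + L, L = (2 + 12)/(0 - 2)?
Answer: √11 ≈ 3.3166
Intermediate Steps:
L = -7 (L = 14/(-2) = 14*(-½) = -7)
W(a, j) = -7 + a + j (W(a, j) = (a + j) - 7 = -7 + a + j)
n(F, v) = 0 (n(F, v) = -F*0/7 = -⅐*0 = 0)
√(W(5, 13) + n(4, 13)) = √((-7 + 5 + 13) + 0) = √(11 + 0) = √11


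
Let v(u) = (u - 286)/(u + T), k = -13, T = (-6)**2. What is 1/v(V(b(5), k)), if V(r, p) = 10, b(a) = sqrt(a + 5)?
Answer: -1/6 ≈ -0.16667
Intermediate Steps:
T = 36
b(a) = sqrt(5 + a)
v(u) = (-286 + u)/(36 + u) (v(u) = (u - 286)/(u + 36) = (-286 + u)/(36 + u))
1/v(V(b(5), k)) = 1/((-286 + 10)/(36 + 10)) = 1/(-276/46) = 1/((1/46)*(-276)) = 1/(-6) = -1/6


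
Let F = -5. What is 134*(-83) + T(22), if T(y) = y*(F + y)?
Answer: -10748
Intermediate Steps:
T(y) = y*(-5 + y)
134*(-83) + T(22) = 134*(-83) + 22*(-5 + 22) = -11122 + 22*17 = -11122 + 374 = -10748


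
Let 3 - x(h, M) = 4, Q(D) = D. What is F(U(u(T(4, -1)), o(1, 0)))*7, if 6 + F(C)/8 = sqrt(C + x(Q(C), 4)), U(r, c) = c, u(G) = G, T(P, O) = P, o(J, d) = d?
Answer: -336 + 56*I ≈ -336.0 + 56.0*I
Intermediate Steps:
x(h, M) = -1 (x(h, M) = 3 - 1*4 = 3 - 4 = -1)
F(C) = -48 + 8*sqrt(-1 + C) (F(C) = -48 + 8*sqrt(C - 1) = -48 + 8*sqrt(-1 + C))
F(U(u(T(4, -1)), o(1, 0)))*7 = (-48 + 8*sqrt(-1 + 0))*7 = (-48 + 8*sqrt(-1))*7 = (-48 + 8*I)*7 = -336 + 56*I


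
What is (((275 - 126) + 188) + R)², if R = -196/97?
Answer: 1055795049/9409 ≈ 1.1221e+5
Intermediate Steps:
R = -196/97 ≈ -2.0206
(((275 - 126) + 188) + R)² = (((275 - 126) + 188) - 196/97)² = ((149 + 188) - 196/97)² = (337 - 196/97)² = (32493/97)² = 1055795049/9409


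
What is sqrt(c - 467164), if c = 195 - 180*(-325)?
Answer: I*sqrt(408469) ≈ 639.12*I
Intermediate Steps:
c = 58695 (c = 195 + 58500 = 58695)
sqrt(c - 467164) = sqrt(58695 - 467164) = sqrt(-408469) = I*sqrt(408469)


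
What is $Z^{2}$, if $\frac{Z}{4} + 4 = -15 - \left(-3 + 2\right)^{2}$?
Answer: $6400$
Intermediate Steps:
$Z = -80$ ($Z = -16 + 4 \left(-15 - \left(-3 + 2\right)^{2}\right) = -16 + 4 \left(-15 - \left(-1\right)^{2}\right) = -16 + 4 \left(-15 - 1\right) = -16 + 4 \left(-16\right) = -16 - 64 = -80$)
$Z^{2} = \left(-80\right)^{2} = 6400$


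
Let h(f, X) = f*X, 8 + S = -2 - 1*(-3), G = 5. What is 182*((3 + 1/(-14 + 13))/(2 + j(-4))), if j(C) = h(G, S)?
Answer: -364/33 ≈ -11.030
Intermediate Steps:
S = -7 (S = -8 + (-2 - 1*(-3)) = -8 + (-2 + 3) = -8 + 1 = -7)
h(f, X) = X*f
j(C) = -35 (j(C) = -7*5 = -35)
182*((3 + 1/(-14 + 13))/(2 + j(-4))) = 182*((3 + 1/(-14 + 13))/(2 - 35)) = 182*((3 + 1/(-1))/(-33)) = 182*((3 - 1)*(-1/33)) = 182*(2*(-1/33)) = 182*(-2/33) = -364/33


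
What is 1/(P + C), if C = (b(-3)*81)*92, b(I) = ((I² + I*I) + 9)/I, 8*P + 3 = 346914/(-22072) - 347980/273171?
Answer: -24117721248/1617587596535759 ≈ -1.4910e-5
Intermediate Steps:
P = -60267874895/24117721248 (P = -3/8 + (346914/(-22072) - 347980/273171)/8 = -3/8 + (346914*(-1/22072) - 347980*1/273171)/8 = -3/8 + (-173457/11036 - 347980/273171)/8 = -3/8 + (⅛)*(-51223729427/3014715156) = -3/8 - 51223729427/24117721248 = -60267874895/24117721248 ≈ -2.4989)
b(I) = (9 + 2*I²)/I (b(I) = ((I² + I²) + 9)/I = (2*I² + 9)/I = (9 + 2*I²)/I)
C = -67068 (C = ((2*(-3) + 9/(-3))*81)*92 = ((-6 + 9*(-⅓))*81)*92 = ((-6 - 3)*81)*92 = -9*81*92 = -729*92 = -67068)
1/(P + C) = 1/(-60267874895/24117721248 - 67068) = 1/(-1617587596535759/24117721248) = -24117721248/1617587596535759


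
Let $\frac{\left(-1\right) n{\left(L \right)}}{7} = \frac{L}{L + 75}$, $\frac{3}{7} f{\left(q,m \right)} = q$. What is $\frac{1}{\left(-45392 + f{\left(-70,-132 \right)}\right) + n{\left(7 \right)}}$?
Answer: $- \frac{246}{11206759} \approx -2.1951 \cdot 10^{-5}$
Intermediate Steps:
$f{\left(q,m \right)} = \frac{7 q}{3}$
$n{\left(L \right)} = - \frac{7 L}{75 + L}$ ($n{\left(L \right)} = - 7 \frac{L}{L + 75} = - 7 \frac{L}{75 + L} = - \frac{7 L}{75 + L}$)
$\frac{1}{\left(-45392 + f{\left(-70,-132 \right)}\right) + n{\left(7 \right)}} = \frac{1}{\left(-45392 + \frac{7}{3} \left(-70\right)\right) - \frac{49}{75 + 7}} = \frac{1}{\left(-45392 - \frac{490}{3}\right) - \frac{49}{82}} = \frac{1}{- \frac{136666}{3} - 49 \cdot \frac{1}{82}} = \frac{1}{- \frac{136666}{3} - \frac{49}{82}} = \frac{1}{- \frac{11206759}{246}} = - \frac{246}{11206759}$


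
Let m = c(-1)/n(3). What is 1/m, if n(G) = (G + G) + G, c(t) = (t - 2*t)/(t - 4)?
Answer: -45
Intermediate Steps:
c(t) = -t/(-4 + t) (c(t) = (-t)/(-4 + t) = -t/(-4 + t))
n(G) = 3*G (n(G) = 2*G + G = 3*G)
m = -1/45 (m = (-1*(-1)/(-4 - 1))/((3*3)) = -1*(-1)/(-5)/9 = -1*(-1)*(-1/5)*(1/9) = -1/5*1/9 = -1/45 ≈ -0.022222)
1/m = 1/(-1/45) = -45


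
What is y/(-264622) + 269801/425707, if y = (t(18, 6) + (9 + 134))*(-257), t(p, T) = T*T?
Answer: 90979079343/112651437754 ≈ 0.80762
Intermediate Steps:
t(p, T) = T²
y = -46003 (y = (6² + (9 + 134))*(-257) = (36 + 143)*(-257) = 179*(-257) = -46003)
y/(-264622) + 269801/425707 = -46003/(-264622) + 269801/425707 = -46003*(-1/264622) + 269801*(1/425707) = 46003/264622 + 269801/425707 = 90979079343/112651437754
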